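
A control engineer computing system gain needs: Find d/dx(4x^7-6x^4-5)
Power rule: d/dx(ax^n)=n·a·x^(n-1)
Term by term: 28·x^6 - 24·x^3

Answer: 28x^6 - 24x^3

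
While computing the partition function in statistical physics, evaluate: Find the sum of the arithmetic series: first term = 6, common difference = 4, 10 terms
Last term: a_n = 6 + (10 - 1)·4 = 42
Sum = n(a_1 + a_n)/2 = 10(6 + 42)/2 = 240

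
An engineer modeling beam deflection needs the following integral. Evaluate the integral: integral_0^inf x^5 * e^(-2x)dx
This is a Gamma integral. Substitute u = 2x (du = 2 dx):
integral_0^inf x^5 * e^(-2x) dx = (1/2^6) integral_0^inf u^5 * e^(-u) du
= Gamma(6)/2^6 = 5!/2^6 = 120/64

Answer: 15/8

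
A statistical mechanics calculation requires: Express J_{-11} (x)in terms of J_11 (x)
For integer n: J_{-n}(x) = (-1)^n J_n(x)
With n = 11: J_{-11}(x) = (-1)^11 J_11(x) = -J_11(x)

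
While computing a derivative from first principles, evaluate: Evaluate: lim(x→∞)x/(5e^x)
Apply L'Hôpital 1 times (∞/∞ each time):
Eventually get 1!/(5e^x) → 0

Answer: 0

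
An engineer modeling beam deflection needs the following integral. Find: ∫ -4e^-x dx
Since d/dx[e^-x] = - e^-x, we get 4e^-x+C

Answer: 4e^-x+C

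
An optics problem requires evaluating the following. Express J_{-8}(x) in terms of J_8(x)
For integer n: J_{-n}(x)=(-1)^n J_n(x)
With n=8: J_{-8}(x)=(-1)^8 J_8(x)=J_8(x)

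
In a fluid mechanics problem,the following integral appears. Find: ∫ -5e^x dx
Since d/dx[e^x] = + e^x, we get -5e^x + C

Answer: -5e^x + C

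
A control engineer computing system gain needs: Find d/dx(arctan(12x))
d/dx[arctan(u)]=u'/(1+u²), u=12x, u'=12

Answer: 12/(1+144x²)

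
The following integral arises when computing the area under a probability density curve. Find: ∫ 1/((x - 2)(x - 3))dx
Partial fractions: 1/((x-2)(x-3))=A/(x-2) + B/(x-3)
A=-1, B=1
∫ [-1· 1/(x-2) + 1· 1/(x-3)] dx
=(1)[ln|x-3| - ln|x-2|] + C

Answer: ln|(x-3)/(x-2)| + C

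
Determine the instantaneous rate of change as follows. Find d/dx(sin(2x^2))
Chain rule: d/dx[sin(u)] = cos(u)·u' where u = 2x^2
u' = 4x

Answer: 4x·cos(2x^2)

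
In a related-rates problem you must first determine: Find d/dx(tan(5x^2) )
Chain rule: d/dx[tan(u)] = sec²(u)·u' where u = 5x^2
u' = 10x

Answer: 10x·sec²(5x^2)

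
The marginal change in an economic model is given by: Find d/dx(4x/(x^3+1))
Quotient rule: (f/g)'=(f'g - fg')/g²
f=4x, f'=4
g=x^3 + 1, g'=3x^2

Answer: (4·(x^3 + 1) - 12x^3)/(x^3 + 1)²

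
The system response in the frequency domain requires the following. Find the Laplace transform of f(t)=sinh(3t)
L{sinh(at)}=a/(s²-a²)
L{sinh(3t)}=3/(s²-9)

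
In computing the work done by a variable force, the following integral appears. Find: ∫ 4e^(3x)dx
Since d/dx[e^(3x)] = 3e^(3x), we get 4/3 e^(3x) + C

Answer: (4/3)e^(3x) + C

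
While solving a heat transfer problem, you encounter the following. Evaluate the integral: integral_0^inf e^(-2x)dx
integral_0^inf e^(-2x) dx=[-1/2 * e^(-2x)]_0^inf
=0 - (-1/2)=1/2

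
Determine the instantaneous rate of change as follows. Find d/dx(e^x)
Chain rule: d/dx[e^u]=e^u · u' where u=x
u'=1

Answer: 1·e^x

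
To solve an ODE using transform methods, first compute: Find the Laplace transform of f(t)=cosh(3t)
L{cosh(at)} = s/(s²-a²)
L{cosh(3t)} = s/(s²-9)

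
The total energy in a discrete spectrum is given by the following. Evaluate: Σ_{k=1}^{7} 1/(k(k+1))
Partial fractions: 1/(k(k+1))=1/k - 1/(k+1)
Telescoping sum: 1(1-1/8)=1·7/8

Answer: 7/8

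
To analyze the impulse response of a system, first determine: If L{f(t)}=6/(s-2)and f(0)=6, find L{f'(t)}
L{f'(t)}=s·F(s) - f(0)=6s/(s-2) - 6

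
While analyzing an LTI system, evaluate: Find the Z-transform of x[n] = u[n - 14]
Using the time-shift property: Z{u[n-14]} = z^(-14)*z/(z-1)
= z^(-13)/(z-1)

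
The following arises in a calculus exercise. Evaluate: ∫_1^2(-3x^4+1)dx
Step 1: Find antiderivative F(x) = (-3/5)x^5 + x
Step 2: F(2) - F(1) = -86/5 - (2/5) = -88/5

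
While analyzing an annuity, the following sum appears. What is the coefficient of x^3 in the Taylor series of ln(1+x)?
ln(1 + x) = Σ (-1)^(n + 1) x^n/n
Coefficient of x^3 = (-1)^4/3 = 1/3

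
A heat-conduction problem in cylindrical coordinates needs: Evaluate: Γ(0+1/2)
Γ(1/2) = √π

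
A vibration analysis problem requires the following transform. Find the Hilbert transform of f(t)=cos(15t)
The Hilbert transform shifts each frequency component by -pi/2.
H{cos(wt)}=sin(wt)
With w=15: H{cos(15t)}=sin(15t)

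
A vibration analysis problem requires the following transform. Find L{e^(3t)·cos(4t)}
First shifting: L{e^(at)f(t)}=F(s-a)
L{cos(4t)}=s/(s² + 16)
Shift: (s-3)/((s-3)² + 16)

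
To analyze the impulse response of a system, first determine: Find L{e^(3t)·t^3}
First shifting: L{e^(at)f(t)} = F(s-a)
L{t^3} = 6/s^4
Shift s → s-3: 6/(s-3)^4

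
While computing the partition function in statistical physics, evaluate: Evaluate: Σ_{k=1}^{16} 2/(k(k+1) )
Partial fractions: 2/(k(k + 1)) = 2/k - 2/(k + 1)
Telescoping sum: 2(1 - 1/17) = 2·16/17

Answer: 32/17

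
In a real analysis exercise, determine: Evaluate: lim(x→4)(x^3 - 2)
Polynomial is continuous, so substitute x = 4:
1·4^3 - 2 = 62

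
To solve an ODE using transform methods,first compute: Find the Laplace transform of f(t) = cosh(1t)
L{cosh(at)} = s/(s²-a²)
L{cosh(1t)} = s/(s²-1)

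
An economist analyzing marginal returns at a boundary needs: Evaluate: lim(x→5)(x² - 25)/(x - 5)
Factor: (x² - 25) = (x-5)(x+5)
Cancel (x-5): lim(x→5) (x+5) = 10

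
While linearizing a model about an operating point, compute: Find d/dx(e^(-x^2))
Chain rule: d/dx[e^u] = e^u · u' where u = -x^2
u' = -2x

Answer: -2x·e^(-x^2)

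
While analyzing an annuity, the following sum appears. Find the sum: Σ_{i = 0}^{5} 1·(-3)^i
Geometric series: S = a(1 - r^n)/(1 - r)
a = 1, r = -3, n = 6
S = 1(1 - 729)/4 = -182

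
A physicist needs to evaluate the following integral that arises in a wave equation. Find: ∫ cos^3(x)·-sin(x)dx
Let u=cos(x), du=-sin(x) dx
∫ u^3 du=u^4/4 + C

Answer: cos^4(x)/4 + C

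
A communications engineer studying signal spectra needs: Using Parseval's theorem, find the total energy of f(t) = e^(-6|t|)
Parseval's theorem: E = integral |f(t)|^2 dt = (1/2pi) integral |F(omega)|^2 domega
E = integral_{-inf}^{inf} e^(-12|t|) dt = 2*integral_0^inf e^(-12t) dt = 2/(2*6) = 1/6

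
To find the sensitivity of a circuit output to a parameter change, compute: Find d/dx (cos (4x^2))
Chain rule: d/dx[cos(u)]=-sin(u)·u' where u=4x^2
u'=8x

Answer: -8x·sin(4x^2)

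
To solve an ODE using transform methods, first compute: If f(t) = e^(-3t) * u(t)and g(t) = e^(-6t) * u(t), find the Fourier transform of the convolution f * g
By the convolution theorem: F{f*g}=F(omega)*G(omega)
F(omega)=1/(3+j*omega), G(omega)=1/(6+j*omega)
F{f*g}=1/((3+j*omega)(6+j*omega))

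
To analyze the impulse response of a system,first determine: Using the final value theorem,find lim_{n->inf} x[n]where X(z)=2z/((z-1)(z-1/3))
Final value theorem: lim x[n]=lim_{z->1} (z-1)*X(z)
(z-1)*X(z)=2z/(z-1/3)
As z->1: 2/(1 - 1/3)=2/(2/3)=3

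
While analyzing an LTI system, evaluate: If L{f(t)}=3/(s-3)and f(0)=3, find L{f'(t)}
L{f'(t)}=s·F(s) - f(0)=3s/(s-3) - 3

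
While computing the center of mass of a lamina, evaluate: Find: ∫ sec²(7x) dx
Since d/dx[tan(7x)] = 7sec²(7x), integral = tan(7x)/7 + C

Answer: (1/7)tan(7x) + C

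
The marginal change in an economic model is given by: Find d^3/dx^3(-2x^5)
Apply power rule 3 times:
d^1: -10x^4
d^2: -40x^3
d^3: -120x^2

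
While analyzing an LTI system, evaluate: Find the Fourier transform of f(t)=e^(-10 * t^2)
The Fourier transform of a Gaussian e^(-a*t^2) is sqrt(pi/a)*e^(-omega^2/(4a)).
With a = 10: F(omega) = sqrt(pi/10)*e^(-omega^2/40)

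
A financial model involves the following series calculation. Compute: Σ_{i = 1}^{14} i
Using formula: Σ i^1 = n(n+1)/2 = 14·15/2 = 105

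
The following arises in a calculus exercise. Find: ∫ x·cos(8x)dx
By parts: u=x, dv=cos(8x) dx
du=dx, v=sin(8x)/8
=x·sin(8x)/8+cos(8x)/8²+C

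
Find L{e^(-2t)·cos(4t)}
First shifting: L{e^(at)f(t)}=F(s-a)
L{cos(4t)}=s/(s² + 16)
Shift: (s + 2)/((s + 2)² + 16)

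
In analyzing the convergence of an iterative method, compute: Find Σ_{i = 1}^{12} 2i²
= 2·n(n + 1)(2n + 1)/6 = 2·12·13·25/6 = 1300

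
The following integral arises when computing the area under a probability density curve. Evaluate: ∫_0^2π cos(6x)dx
Antiderivative: sin(6x)/6
Evaluate at bounds: [sin(6·2π)/6] - [sin(6·0)/6]
=((0) - (0))/6=0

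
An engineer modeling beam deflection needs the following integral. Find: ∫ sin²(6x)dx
Using identity sin²(u) = (1 - cos(2u))/2:
∫ (1 - cos(12x))/2 dx = x/2 - sin(12x)/24+C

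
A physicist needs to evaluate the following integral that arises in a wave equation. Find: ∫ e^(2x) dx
Since d/dx[e^(2x)]=2e^(2x), we get 1/2 e^(2x) + C

Answer: (1/2)e^(2x) + C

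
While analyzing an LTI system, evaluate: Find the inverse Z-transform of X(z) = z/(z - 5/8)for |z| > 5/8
Standard pair: z/(z-a) <-> a^n*u[n] for causal signals
With a=5/8: x[n]=(5/8)^n*u[n]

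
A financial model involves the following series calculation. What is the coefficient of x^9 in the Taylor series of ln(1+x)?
ln(1+x) = Σ (-1)^(n+1) x^n/n
Coefficient of x^9 = (-1)^10/9 = 1/9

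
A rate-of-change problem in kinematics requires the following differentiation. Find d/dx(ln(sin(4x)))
Chain rule: d/dx[ln(u)]=u'/u where u=sin(4x)
u'=4cos(4x)

Answer: (4cos(4x))/(sin(4x))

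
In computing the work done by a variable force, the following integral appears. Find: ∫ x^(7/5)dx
Power rule: ∫ x^(7/5) dx=x^(12/5)/(12/5) + C

Answer: (5/12)·x^(12/5) + C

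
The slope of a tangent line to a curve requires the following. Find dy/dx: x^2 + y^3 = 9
Differentiate: 2x+3y^2·(dy/dx) = 0
dy/dx = -2x/(3y^2)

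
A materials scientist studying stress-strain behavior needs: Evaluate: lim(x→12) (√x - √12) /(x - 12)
Multiply by conjugate (√x+√12)/(√x+√12):
=(x - 12)/((x - 12)(√x+√12))=1/(√x+√12)
As x → 12: 1/(2√12)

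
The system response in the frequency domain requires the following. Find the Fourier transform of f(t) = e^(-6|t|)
Using the standard pair: F{e^(-a|t|)}=2a/(a^2+omega^2)
With a=6: F(omega)=12/(36+omega^2)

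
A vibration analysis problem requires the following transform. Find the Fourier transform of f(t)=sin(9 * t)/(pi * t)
sin(W * t)/(pi * t)=(W/pi) * sinc(W * t/pi) is the impulse response of the ideal low-pass filter with cutoff W (here W=9).
Its Fourier transform is a rectangular function:
F(omega)=1 for |omega| < 9, 0 otherwise

Answer: rect(omega/18) [i.e., 1 for |omega| < 9, 0 otherwise]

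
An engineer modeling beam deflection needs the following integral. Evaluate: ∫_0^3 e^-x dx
Antiderivative: -e^-x
Evaluate: -(e^-3 - 1)

Answer: (e^-3 - 1)/(-1)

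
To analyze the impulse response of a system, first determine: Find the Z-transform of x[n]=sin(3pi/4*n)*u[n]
Z{sin(w0*n)*u[n]}=z*sin(w0)/(z^2 - 2z*cos(w0) + 1)
With w0=3pi/4: X(z)=z*sin(3pi/4)/(z^2 - 2z*cos(3pi/4) + 1)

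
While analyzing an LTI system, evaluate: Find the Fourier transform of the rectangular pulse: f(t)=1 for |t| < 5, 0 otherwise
F(omega) = integral from -5 to 5 of e^(-j * omega * t) dt
= 2 * sin(5 * omega)/omega = 10 * sinc(5 * omega/pi)

Answer: 2 * sin(5 * omega)/omega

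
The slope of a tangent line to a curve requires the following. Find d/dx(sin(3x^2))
Chain rule: d/dx[sin(u)] = cos(u)·u' where u = 3x^2
u' = 6x

Answer: 6x·cos(3x^2)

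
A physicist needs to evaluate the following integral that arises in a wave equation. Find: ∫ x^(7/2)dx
Power rule: ∫ x^(7/2) dx=x^(9/2)/(9/2) + C

Answer: (2/9)·x^(9/2) + C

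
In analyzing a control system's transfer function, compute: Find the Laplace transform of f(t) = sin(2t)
L{sin(wt)} = w/(s² + w²)
L{sin(2t)} = 2/(s² + 4)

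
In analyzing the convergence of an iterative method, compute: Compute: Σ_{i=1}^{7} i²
Using formula: Σ i^2=n(n+1)(2n+1)/6=7·8·15/6=140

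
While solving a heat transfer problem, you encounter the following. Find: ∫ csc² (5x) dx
Since d/dx[-cot(5x)] = 5csc²(5x), integral = -cot(5x)/5 + C

Answer: (-1/5)cot(5x) + C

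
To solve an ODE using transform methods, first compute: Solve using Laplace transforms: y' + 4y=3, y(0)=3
Take L of both sides: sY(s) - 3 + 4Y(s) = 3/s
Y(s)(s + 4) = 3/s + 3
Y(s) = 3/(s(s + 4)) + 3/(s + 4)
Partial fractions: 3/(s(s + 4)) = (3/4)/s - (3/4)/(s + 4)
So Y(s) = (3/4)/s + (9/4)/(s + 4)
Inverse transform (L^(-1){1/s} = 1, L^(-1){1/(s + 4)} = e^(-4t)):

Answer: y(t) = 3/4 + (9/4)·e^(-4t)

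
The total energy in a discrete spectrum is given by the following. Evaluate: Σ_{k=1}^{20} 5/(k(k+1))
Partial fractions: 5/(k(k+1)) = 5/k - 5/(k+1)
Telescoping sum: 5(1-1/21) = 5·20/21

Answer: 100/21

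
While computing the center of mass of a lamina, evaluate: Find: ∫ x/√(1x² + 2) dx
Let u=x²+2, du=2x dx
∫ (1/2)·u^(-1/2) du=√u+C

Answer: √(x²+2)+C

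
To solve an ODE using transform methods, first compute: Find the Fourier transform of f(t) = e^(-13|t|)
Using the standard pair: F{e^(-a|t|)} = 2a/(a^2+omega^2)
With a = 13: F(omega) = 26/(169+omega^2)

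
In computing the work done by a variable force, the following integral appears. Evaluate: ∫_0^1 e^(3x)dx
Antiderivative: (1/3)e^(3x)
Evaluate: (1/3)(e^3-1)

Answer: (e^3-1)/3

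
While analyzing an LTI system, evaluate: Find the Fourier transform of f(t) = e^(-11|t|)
Using the standard pair: F{e^(-a|t|)}=2a/(a^2 + omega^2)
With a=11: F(omega)=22/(121 + omega^2)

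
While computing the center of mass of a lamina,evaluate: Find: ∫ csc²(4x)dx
Since d/dx[-cot(4x)]=4csc²(4x), integral=-cot(4x)/4+C

Answer: (-1/4)cot(4x)+C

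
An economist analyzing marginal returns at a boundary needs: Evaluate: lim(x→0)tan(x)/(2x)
tan(u) ≈ u for small u:
tan(x)/(2x) ≈ x/(2x)=1/2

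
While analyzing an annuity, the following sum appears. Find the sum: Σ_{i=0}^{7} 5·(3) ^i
Geometric series: S=a(1 - r^n)/(1 - r)
a=5, r=3, n=8
S=5(1-6561)/-2=16400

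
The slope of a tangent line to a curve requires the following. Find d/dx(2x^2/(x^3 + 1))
Quotient rule: (f/g)' = (f'g - fg')/g²
f = 2x^2, f' = 4x
g = x^3 + 1, g' = 3x^2

Answer: (4x·(x^3 + 1) - 6x^4)/(x^3 + 1)²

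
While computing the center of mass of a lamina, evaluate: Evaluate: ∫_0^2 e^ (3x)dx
Antiderivative: (1/3)e^(3x)
Evaluate: (1/3)(e^6-1)

Answer: (e^6-1)/3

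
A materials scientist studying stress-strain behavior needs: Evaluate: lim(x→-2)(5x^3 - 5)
Polynomial is continuous, so substitute x=-2:
5·(-2)^3-5=-45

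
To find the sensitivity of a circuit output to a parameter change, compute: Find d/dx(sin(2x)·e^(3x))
Product rule: (fg)'=f'g+fg'
f=sin(2x), f'=2·cos(2x)
g=e^(3x), g'=3·e^(3x)

Answer: 2·cos(2x)·e^(3x)+3·sin(2x)·e^(3x)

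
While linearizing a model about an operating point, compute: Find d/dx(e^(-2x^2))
Chain rule: d/dx[e^u]=e^u · u' where u=-2x^2
u'=-4x

Answer: -4x·e^(-2x^2)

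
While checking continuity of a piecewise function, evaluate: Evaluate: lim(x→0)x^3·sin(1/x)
Squeeze theorem: -|x^3| ≤ x^3·sin(1/x) ≤ |x^3|
Since x^3 → 0 as x → 0, by squeeze theorem the limit is 0

Answer: 0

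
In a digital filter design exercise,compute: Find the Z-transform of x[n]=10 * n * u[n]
Z{n * u[n]}=z/(z-1)^2
By linearity: Z{10 * n * u[n]}=10z/(z-1)^2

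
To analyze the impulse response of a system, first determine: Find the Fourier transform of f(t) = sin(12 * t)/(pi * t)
sin(W * t)/(pi * t) = (W/pi) * sinc(W * t/pi) is the impulse response of the ideal low-pass filter with cutoff W (here W = 12).
Its Fourier transform is a rectangular function:
F(omega) = 1 for |omega| < 12, 0 otherwise

Answer: rect(omega/24) [i.e., 1 for |omega| < 12, 0 otherwise]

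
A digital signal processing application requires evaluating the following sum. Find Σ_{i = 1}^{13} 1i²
= 1·n(n+1)(2n+1)/6 = 1·13·14·27/6 = 819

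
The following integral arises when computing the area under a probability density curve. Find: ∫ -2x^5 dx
Using power rule: ∫ -2x^5 dx = -2/6 x^6+C = (-1/3)x^6+C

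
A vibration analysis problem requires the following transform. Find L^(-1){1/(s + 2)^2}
L^(-1){1/(s-a)^n}=t^(n-1)·e^(at)/(n-1)!
Here a=-2, n=2: t^1·e^(-2t)/1

Answer: t·e^(-2t)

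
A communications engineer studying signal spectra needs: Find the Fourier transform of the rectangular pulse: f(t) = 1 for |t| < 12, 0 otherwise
F(omega) = integral from -12 to 12 of e^(-j*omega*t) dt
= 2*sin(12*omega)/omega = 24*sinc(12*omega/pi)

Answer: 2*sin(12*omega)/omega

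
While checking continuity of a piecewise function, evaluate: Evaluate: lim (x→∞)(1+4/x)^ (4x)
Rewrite as [(1+4/x)^x]^4.
lim(1+4/x)^x = e^4, so limit = (e^4)^4 = e^16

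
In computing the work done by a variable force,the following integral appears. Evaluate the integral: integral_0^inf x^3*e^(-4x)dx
This is a Gamma integral. Substitute u=4x (du=4 dx):
integral_0^inf x^3*e^(-4x) dx=(1/4^4) integral_0^inf u^3*e^(-u) du
=Gamma(4)/4^4=3!/4^4=6/256

Answer: 3/128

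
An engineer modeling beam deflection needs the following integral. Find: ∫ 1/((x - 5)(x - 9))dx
Partial fractions: 1/((x-5)(x-9)) = A/(x-5) + B/(x-9)
A = -1/4, B = 1/4
∫ [-1/4· 1/(x-5) + 1/4· 1/(x-9)] dx
= (1/4)[ln|x-9| - ln|x-5|] + C

Answer: (1/4)·ln|(x-9)/(x-5)| + C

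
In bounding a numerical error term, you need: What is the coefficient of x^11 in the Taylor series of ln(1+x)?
ln(1 + x)=Σ (-1)^(n + 1) x^n/n
Coefficient of x^11=(-1)^12/11=1/11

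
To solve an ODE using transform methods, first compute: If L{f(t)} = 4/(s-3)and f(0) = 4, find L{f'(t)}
L{f'(t)}=s·F(s) - f(0)=4s/(s-3)-4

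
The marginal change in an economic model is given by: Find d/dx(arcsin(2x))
d/dx[arcsin(u)]=u'/√(1-u²), u=2x, u'=2

Answer: 2/√(1-4x²)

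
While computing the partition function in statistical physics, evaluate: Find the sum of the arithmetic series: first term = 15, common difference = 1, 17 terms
Last term: a_n=15 + (17 - 1)·1=31
Sum=n(a_1 + a_n)/2=17(15 + 31)/2=391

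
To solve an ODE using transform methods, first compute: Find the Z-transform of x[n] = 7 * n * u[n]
Z{n * u[n]} = z/(z-1)^2
By linearity: Z{7 * n * u[n]} = 7z/(z-1)^2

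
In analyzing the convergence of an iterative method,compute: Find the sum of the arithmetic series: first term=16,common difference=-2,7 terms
Last term: a_n=16+(7-1)·-2=4
Sum=n(a_1+a_n)/2=7(16+4)/2=70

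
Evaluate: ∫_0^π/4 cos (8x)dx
Antiderivative: sin(8x)/8
Evaluate at bounds: [sin(8·π/4)/8] - [sin(8·0)/8]
= ((0) - (0))/8 = 0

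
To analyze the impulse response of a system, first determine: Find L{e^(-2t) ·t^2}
First shifting: L{e^(at)f(t)}=F(s-a)
L{t^2}=2/s^3
Shift s → s + 2: 2/(s + 2)^3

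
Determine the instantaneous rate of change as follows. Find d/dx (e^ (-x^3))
Chain rule: d/dx[e^u]=e^u · u' where u=-x^3
u'=-3x^2

Answer: -3x^2·e^(-x^3)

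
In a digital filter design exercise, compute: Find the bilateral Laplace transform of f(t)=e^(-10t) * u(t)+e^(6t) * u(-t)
For e^(-10t) * u(t): L=1/(s+10), Re(s) > -10
For e^(6t) * u(-t): L=-1/(s-6), Re(s) < 6
Combined: F(s)=1/(s+10)-1/(s-6), -10 < Re(s) < 6

Answer: 1/(s+10)-1/(s-6), ROC: -10 < Re(s) < 6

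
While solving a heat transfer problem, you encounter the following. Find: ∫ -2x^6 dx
Using power rule: ∫ -2x^6 dx = -2/7 x^7 + C = (-2/7)x^7 + C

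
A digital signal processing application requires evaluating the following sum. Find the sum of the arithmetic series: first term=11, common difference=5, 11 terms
Last term: a_n=11+(11-1)·5=61
Sum=n(a_1+a_n)/2=11(11+61)/2=396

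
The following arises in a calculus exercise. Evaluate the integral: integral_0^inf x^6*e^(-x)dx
This is a Gamma integral. Substitute u = 1x:
integral_0^inf x^6*e^(-x) dx = (1/1^7) integral_0^inf u^6*e^(-u) du
= Gamma(7)/1^7 = 6!/1^7 = 720/1

Answer: 720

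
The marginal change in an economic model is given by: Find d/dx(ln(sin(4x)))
Chain rule: d/dx[ln(u)] = u'/u where u = sin(4x)
u' = 4cos(4x)

Answer: (4cos(4x))/(sin(4x))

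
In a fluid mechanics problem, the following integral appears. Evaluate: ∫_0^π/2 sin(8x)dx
Antiderivative: -cos(8x)/8
Evaluate at bounds: [-cos(8·π/2)/8] - [-cos(8·0)/8]
=(-(1)+(1))/8=0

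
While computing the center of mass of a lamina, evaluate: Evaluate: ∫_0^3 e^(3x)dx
Antiderivative: (1/3)e^(3x)
Evaluate: (1/3)(e^9-1)

Answer: (e^9-1)/3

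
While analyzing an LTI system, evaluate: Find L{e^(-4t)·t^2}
First shifting: L{e^(at)f(t)}=F(s-a)
L{t^2}=2/s^3
Shift s → s + 4: 2/(s + 4)^3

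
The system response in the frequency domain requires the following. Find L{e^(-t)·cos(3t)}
First shifting: L{e^(at)f(t)}=F(s-a)
L{cos(3t)}=s/(s²+9)
Shift: (s+1)/((s+1)²+9)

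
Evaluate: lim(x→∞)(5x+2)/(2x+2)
Divide numerator and denominator by x:
lim (5 + 2/x)/(2 + 2/x) = 5/2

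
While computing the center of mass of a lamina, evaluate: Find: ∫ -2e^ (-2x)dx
Since d/dx[e^(-2x)]=-2e^(-2x), we get 1 e^(-2x)+C

Answer: e^(-2x)+C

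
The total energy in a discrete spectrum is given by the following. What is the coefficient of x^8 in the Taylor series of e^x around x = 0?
Taylor series of e^x = Σ x^n/n!
Coefficient of x^8 = 1/8! = 1/40320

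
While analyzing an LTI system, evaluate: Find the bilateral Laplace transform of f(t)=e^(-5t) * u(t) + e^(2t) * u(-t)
For e^(-5t) * u(t): L=1/(s + 5), Re(s) > -5
For e^(2t) * u(-t): L=-1/(s-2), Re(s) < 2
Combined: F(s)=1/(s + 5) - 1/(s-2), -5 < Re(s) < 2

Answer: 1/(s + 5) - 1/(s-2), ROC: -5 < Re(s) < 2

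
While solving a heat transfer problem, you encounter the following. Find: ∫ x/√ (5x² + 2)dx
Let u=5x²+2, du=10x dx
∫ (1/10)·u^(-1/2) du=√u/5+C

Answer: √(5x²+2)/5+C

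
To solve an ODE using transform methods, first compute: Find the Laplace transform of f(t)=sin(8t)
L{sin(wt)} = w/(s² + w²)
L{sin(8t)} = 8/(s² + 64)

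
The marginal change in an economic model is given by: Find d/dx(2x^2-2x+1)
Power rule: d/dx(ax^n)=n·a·x^(n-1)
Term by term: 4·x - 2

Answer: 4x - 2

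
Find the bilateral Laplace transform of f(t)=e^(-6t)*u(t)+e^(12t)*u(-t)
For e^(-6t) * u(t): L = 1/(s+6), Re(s) > -6
For e^(12t) * u(-t): L = -1/(s-12), Re(s) < 12
Combined: F(s) = 1/(s+6)-1/(s-12), -6 < Re(s) < 12

Answer: 1/(s+6)-1/(s-12), ROC: -6 < Re(s) < 12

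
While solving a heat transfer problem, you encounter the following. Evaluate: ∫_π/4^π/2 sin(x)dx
Antiderivative: -cos(x)
Evaluate at bounds: [-cos(1·π/2)/1] - [-cos(1·π/4)/1]
=(-(0)+(√2/2))/1=√2/2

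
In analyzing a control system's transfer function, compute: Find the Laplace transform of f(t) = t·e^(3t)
L{t·e^(at)} = 1/(s-a)²
L{t·e^(3t)} = 1/(s-3)²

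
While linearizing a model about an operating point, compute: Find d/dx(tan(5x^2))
Chain rule: d/dx[tan(u)]=sec²(u)·u' where u=5x^2
u'=10x

Answer: 10x·sec²(5x^2)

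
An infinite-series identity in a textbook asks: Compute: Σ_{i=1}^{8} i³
Using formula: Σ i^3 = [n(n+1)/2]² = [8·9/2]² = 1296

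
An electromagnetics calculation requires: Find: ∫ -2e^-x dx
Since d/dx[e^-x]=- e^-x, we get 2e^-x+C

Answer: 2e^-x+C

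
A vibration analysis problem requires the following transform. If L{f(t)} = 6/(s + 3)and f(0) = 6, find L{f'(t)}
L{f'(t)}=s·F(s) - f(0)=6s/(s+3)-6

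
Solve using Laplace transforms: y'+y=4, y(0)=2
Take L of both sides: sY(s)-2+Y(s) = 4/s
Y(s)(s+1) = 4/s+2
Y(s) = 4/(s(s+1))+2/(s+1)
Partial fractions: 4/(s(s+1)) = 4/s - 4/(s+1)
So Y(s) = 4/s - 2/(s+1)
Inverse transform (L^(-1){1/s} = 1, L^(-1){1/(s+1)} = e^(-t)):

Answer: y(t) = 4-2·e^(-t)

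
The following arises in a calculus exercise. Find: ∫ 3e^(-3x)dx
Since d/dx[e^(-3x)]=-3e^(-3x), we get -1 e^(-3x) + C

Answer: -e^(-3x) + C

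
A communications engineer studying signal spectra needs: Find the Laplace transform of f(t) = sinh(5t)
L{sinh(at)} = a/(s²-a²)
L{sinh(5t)} = 5/(s²-25)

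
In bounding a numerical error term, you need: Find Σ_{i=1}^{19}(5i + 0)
= 5·Σ i + 0·19 = 5·190 + 0 = 950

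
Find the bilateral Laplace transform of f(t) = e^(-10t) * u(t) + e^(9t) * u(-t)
For e^(-10t) * u(t): L=1/(s+10), Re(s) > -10
For e^(9t) * u(-t): L=-1/(s-9), Re(s) < 9
Combined: F(s)=1/(s+10)-1/(s-9), -10 < Re(s) < 9

Answer: 1/(s+10)-1/(s-9), ROC: -10 < Re(s) < 9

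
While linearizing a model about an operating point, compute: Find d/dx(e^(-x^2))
Chain rule: d/dx[e^u] = e^u · u' where u = -x^2
u' = -2x

Answer: -2x·e^(-x^2)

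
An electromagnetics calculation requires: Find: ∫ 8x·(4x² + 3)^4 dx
Let u=4x² + 3, du=8x dx
∫ u^4 du=u^5/5 + C

Answer: (4x² + 3)^5/5 + C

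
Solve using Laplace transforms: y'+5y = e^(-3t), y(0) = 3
Take L: sY - 3+5Y=1/(s+3)
Y(s+5)=1/(s+3)+3
Y=1/((s+3)(s+5))+3/(s+5)
Partial fractions: 1/((s+3)(s+5))=(1/2)/(s+3) - (1/2)/(s+5)
So Y=(1/2)/(s+3)+(5/2)/(s+5)
Inverse Laplace transform (L^(-1){1/(s+3)}=e^(-3t), L^(-1){1/(s+5)}=e^(-5t)):

Answer: y(t)=(1/2)·e^(-3t)+(5/2)·e^(-5t)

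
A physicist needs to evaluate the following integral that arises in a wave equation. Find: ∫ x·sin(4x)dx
By parts: u=x, dv=sin(4x) dx
du=dx, v=-cos(4x)/4
=-x·cos(4x)/4 + sin(4x)/4² + C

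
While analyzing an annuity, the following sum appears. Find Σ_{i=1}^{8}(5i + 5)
= 5·Σ i+5·8 = 5·36+40 = 220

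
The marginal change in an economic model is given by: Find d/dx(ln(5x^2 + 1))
Chain rule: d/dx[ln(u)]=u'/u where u=5x^2 + 1
u'=10x

Answer: (10x)/(5x^2 + 1)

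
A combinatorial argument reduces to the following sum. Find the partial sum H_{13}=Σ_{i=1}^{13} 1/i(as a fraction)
H_13=1+1/2+1/3+...+1/13
=1145993/360360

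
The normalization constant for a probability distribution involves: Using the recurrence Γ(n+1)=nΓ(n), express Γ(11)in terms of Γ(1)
Γ(11) = 10Γ(10) = 10·9Γ(9) = ... = 10!·Γ(1) = 3628800·Γ(1)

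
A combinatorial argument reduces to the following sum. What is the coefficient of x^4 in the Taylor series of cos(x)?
cos(x) = Σ (-1)^k x^(2k)/(2k)!
For x^4: (-1)^2/4! = 1/24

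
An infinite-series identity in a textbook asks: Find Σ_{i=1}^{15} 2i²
=2·n(n + 1)(2n + 1)/6=2·15·16·31/6=2480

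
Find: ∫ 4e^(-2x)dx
Since d/dx[e^(-2x)]=-2e^(-2x), we get -2 e^(-2x)+C

Answer: -2e^(-2x)+C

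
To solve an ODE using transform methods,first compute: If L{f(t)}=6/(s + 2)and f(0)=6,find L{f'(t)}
L{f'(t)} = s·F(s) - f(0) = 6s/(s+2)-6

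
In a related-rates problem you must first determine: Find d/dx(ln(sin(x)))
Chain rule: d/dx[ln(u)] = u'/u where u = sin(x)
u' = cos(x)

Answer: (cos(x))/(sin(x))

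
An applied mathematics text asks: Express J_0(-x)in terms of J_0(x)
For integer n: J_n(-x) = (-1)^n J_n(x)
With n = 0: J_0(-x) = (-1)^0 J_0(x) = J_0(x)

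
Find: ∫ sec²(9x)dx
Since d/dx[tan(9x)]=9sec²(9x), integral=tan(9x)/9+C

Answer: (1/9)tan(9x)+C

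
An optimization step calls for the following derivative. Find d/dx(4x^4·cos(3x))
Product rule: (fg)' = f'g + fg'
f = 4x^4, f' = 16x^3
g = cos(3x), g' = -3·sin(3x)

Answer: 16x^3·cos(3x) - 12x^4·sin(3x)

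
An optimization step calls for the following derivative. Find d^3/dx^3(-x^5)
Apply power rule 3 times:
d^1: -5x^4
d^2: -20x^3
d^3: -60x^2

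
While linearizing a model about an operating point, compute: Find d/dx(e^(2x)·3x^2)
Product rule: (fg)' = f'g+fg'
f = e^(2x), f' = 2·e^(2x)
g = 3x^2, g' = 6x

Answer: 6·e^(2x)·x^2+6·e^(2x)·x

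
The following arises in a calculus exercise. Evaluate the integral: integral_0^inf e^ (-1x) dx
integral_0^inf e^(-1x) dx = [-1/1 * e^(-1x)]_0^inf
= 0 - (-1/1) = 1/1

Answer: 1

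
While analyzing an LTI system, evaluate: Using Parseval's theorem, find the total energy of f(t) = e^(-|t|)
Parseval's theorem: E=integral |f(t)|^2 dt=(1/2pi) integral |F(omega)|^2 domega
E=integral_{-inf}^{inf} e^(-2|t|) dt=2*integral_0^inf e^(-2t) dt=2/(2*1)=1/1

Answer: 1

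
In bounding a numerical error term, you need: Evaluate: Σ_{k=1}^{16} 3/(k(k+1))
Partial fractions: 3/(k(k + 1)) = 3/k - 3/(k + 1)
Telescoping sum: 3(1 - 1/17) = 3·16/17

Answer: 48/17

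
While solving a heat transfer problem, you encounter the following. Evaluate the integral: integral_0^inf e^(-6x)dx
integral_0^inf e^(-6x) dx = [-1/6 * e^(-6x)]_0^inf
= 0 - (-1/6) = 1/6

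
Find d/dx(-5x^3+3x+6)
Power rule: d/dx(ax^n)=n·a·x^(n-1)
Term by term: -15·x^2 + 3

Answer: -15x^2 + 3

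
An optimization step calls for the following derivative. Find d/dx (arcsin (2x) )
d/dx[arcsin(u)] = u'/√(1-u²), u = 2x, u' = 2

Answer: 2/√(1-4x²)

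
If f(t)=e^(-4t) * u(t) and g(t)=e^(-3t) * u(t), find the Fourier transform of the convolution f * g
By the convolution theorem: F{f * g}=F(omega) * G(omega)
F(omega)=1/(4+j * omega), G(omega)=1/(3+j * omega)
F{f * g}=1/((4+j * omega)(3+j * omega))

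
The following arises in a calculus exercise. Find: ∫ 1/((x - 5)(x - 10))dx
Partial fractions: 1/((x-5)(x-10)) = A/(x-5)+B/(x-10)
A = -1/5, B = 1/5
∫ [-1/5· 1/(x-5)+1/5· 1/(x-10)] dx
= (1/5)[ln|x-10| - ln|x-5|]+C

Answer: (1/5)·ln|(x-10)/(x-5)|+C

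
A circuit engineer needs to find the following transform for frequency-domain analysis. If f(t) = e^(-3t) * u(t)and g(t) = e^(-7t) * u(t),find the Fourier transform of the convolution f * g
By the convolution theorem: F{f*g}=F(omega)*G(omega)
F(omega)=1/(3 + j*omega), G(omega)=1/(7 + j*omega)
F{f*g}=1/((3 + j*omega)(7 + j*omega))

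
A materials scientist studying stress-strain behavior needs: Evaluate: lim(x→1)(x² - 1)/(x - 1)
Factor: (x² - 1)=(x-1)(x+1)
Cancel (x-1): lim(x→1) (x+1)=2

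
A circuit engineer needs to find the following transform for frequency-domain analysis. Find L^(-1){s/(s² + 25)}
L^(-1){s/(s² + w²)} = cos(wt)
Here w = 5

Answer: cos(5t)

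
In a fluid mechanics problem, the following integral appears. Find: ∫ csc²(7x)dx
Since d/dx[-cot(7x)]=7csc²(7x), integral=-cot(7x)/7+C

Answer: (-1/7)cot(7x)+C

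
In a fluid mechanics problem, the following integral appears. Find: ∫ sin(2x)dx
Using substitution u = 2x: ∫ sin(u) du/2 = -cos(u)/2 + C

Answer: (-1/2)cos(2x) + C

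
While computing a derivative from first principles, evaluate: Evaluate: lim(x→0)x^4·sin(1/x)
Squeeze theorem: -|x^4| ≤ x^4·sin(1/x) ≤ |x^4|
Since x^4 → 0 as x → 0, by squeeze theorem the limit is 0

Answer: 0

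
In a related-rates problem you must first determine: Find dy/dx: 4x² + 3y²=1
Differentiate: 8x+6y·(dy/dx)=0
dy/dx=-8x/(6y)=-(4/3)·(x/y)

Answer: dy/dx=-(4/3)·(x/y)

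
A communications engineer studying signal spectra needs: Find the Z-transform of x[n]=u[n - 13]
Using the time-shift property: Z{u[n-13]}=z^(-13) * z/(z-1)
=z^(-12)/(z-1)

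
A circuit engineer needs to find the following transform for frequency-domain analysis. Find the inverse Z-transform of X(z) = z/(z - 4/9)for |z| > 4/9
Standard pair: z/(z-a) <-> a^n*u[n] for causal signals
With a=4/9: x[n]=(4/9)^n*u[n]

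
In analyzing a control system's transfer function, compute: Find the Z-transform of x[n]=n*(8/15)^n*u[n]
Using the property Z{n * a^n * u[n]} = az/(z-a)^2
With a = 8/15: X(z) = (8/15)z/(z - 8/15)^2, |z| > 8/15

Answer: (8/15)z/(z - 8/15)^2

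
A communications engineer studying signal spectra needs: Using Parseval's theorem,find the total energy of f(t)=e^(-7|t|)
Parseval's theorem: E = integral |f(t)|^2 dt = (1/2pi) integral |F(omega)|^2 domega
E = integral_{-inf}^{inf} e^(-14|t|) dt = 2*integral_0^inf e^(-14t) dt = 2/(2*7) = 1/7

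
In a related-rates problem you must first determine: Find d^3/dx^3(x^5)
Apply power rule 3 times:
d^1: 5x^4
d^2: 20x^3
d^3: 60x^2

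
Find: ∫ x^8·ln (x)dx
By parts: u = ln(x), dv = x^8 dx
du = 1/x dx, v = x^9/9
= x^9·ln(x)/9 - ∫ x^8/9 dx
= x^9·ln(x)/9 - x^9/81 + C

Answer: x^9(ln(x)/9 - 1/81) + C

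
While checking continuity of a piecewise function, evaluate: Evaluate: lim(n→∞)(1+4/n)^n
This is the definition of e^4: lim(1+4/n)^n=e^4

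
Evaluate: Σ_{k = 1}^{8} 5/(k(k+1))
Partial fractions: 5/(k(k+1))=5/k - 5/(k+1)
Telescoping sum: 5(1-1/9)=5·8/9

Answer: 40/9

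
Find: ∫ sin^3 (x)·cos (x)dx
Let u = sin(x), du = cos(x) dx
∫ u^3 du = u^4/4 + C

Answer: sin^4(x)/4 + C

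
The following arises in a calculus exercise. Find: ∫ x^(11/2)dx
Power rule: ∫ x^(11/2) dx = x^(13/2)/(13/2) + C

Answer: (2/13)·x^(13/2) + C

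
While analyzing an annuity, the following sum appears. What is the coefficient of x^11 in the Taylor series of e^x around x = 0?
Taylor series of e^x = Σ x^n/n!
Coefficient of x^11 = 1/11! = 1/39916800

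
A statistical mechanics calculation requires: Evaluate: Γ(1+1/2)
Γ(n+1/2)=(2n)!√π/(4^n·n!)
=2√π/(4·1)=(1/2)·√π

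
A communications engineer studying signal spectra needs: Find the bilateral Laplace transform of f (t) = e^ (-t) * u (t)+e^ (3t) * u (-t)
For e^(-t)*u(t): L=1/(s + 1), Re(s) > -1
For e^(3t)*u(-t): L=-1/(s-3), Re(s) < 3
Combined: F(s)=1/(s + 1) - 1/(s-3), -1 < Re(s) < 3

Answer: 1/(s + 1) - 1/(s-3), ROC: -1 < Re(s) < 3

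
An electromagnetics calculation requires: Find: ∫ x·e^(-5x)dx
Integration by parts: u = x, dv = e^(-5x) dx
du = dx, v = e^(-5x)/(-5)
= x·e^(-5x)/(-5) - ∫ e^(-5x)/(-5) dx
= x·e^(-5x)/(-5) - e^(-5x)/25 + C

Answer: e^(-5x)(x/(-5) - 1/25) + C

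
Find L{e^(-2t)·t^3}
First shifting: L{e^(at)f(t)} = F(s-a)
L{t^3} = 6/s^4
Shift s → s + 2: 6/(s + 2)^4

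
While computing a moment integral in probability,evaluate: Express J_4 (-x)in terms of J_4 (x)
For integer n: J_n(-x)=(-1)^n J_n(x)
With n=4: J_4(-x)=(-1)^4 J_4(x)=J_4(x)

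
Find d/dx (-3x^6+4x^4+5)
Power rule: d/dx(ax^n)=n·a·x^(n-1)
Term by term: -18·x^5 + 16·x^3

Answer: -18x^5 + 16x^3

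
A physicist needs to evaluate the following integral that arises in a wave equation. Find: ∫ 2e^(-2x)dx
Since d/dx[e^(-2x)]=-2e^(-2x), we get -1 e^(-2x)+C

Answer: -e^(-2x)+C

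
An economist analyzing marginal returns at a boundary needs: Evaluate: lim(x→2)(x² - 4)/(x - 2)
Factor: (x² - 4) = (x-2)(x+2)
Cancel (x-2): lim(x→2) (x+2) = 4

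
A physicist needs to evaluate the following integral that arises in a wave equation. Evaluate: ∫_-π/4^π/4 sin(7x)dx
Antiderivative: -cos(7x)/7
Evaluate at bounds: [-cos(7·π/4)/7] - [-cos(7·-π/4)/7]
=(-(√2/2) + (√2/2))/7=0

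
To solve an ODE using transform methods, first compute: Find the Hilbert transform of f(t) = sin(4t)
The Hilbert transform shifts each frequency component by -pi/2.
H{sin(wt)} = -cos(wt)
With w = 4: H{sin(4t)} = -cos(4t)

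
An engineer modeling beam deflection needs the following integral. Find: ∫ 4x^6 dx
Using power rule: ∫ 4x^6 dx = 4/7 x^7 + C = (4/7)x^7 + C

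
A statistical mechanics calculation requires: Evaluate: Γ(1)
Γ(n)=(n-1)! for positive integers
Γ(1)=0!=1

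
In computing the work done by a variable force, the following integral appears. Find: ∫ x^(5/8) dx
Power rule: ∫ x^(5/8) dx=x^(13/8)/(13/8) + C

Answer: (8/13)·x^(13/8) + C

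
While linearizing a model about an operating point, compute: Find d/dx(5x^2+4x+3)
Power rule: d/dx(ax^n) = n·a·x^(n-1)
Term by term: 10·x+4

Answer: 10x+4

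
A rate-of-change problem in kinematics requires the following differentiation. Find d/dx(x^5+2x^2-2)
Power rule: d/dx(ax^n)=n·a·x^(n-1)
Term by term: 5·x^4 + 4·x

Answer: 5x^4 + 4x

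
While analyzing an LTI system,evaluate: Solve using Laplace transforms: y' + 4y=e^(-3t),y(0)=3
Take L: sY - 3 + 4Y=1/(s + 3)
Y(s + 4)=1/(s + 3) + 3
Y=1/((s + 3)(s + 4)) + 3/(s + 4)
Partial fractions: 1/((s + 3)(s + 4))=1/(s + 3) - 1/(s + 4)
So Y=1/(s + 3) + 2/(s + 4)
Inverse Laplace transform (L^(-1){1/(s + 3)}=e^(-3t), L^(-1){1/(s + 4)}=e^(-4t)):

Answer: y(t)=1·e^(-3t) + 2·e^(-4t)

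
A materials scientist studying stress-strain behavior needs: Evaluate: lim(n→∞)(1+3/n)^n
This is the definition of e^3: lim(1 + 3/n)^n = e^3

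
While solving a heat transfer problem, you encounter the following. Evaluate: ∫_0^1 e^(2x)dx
Antiderivative: (1/2)e^(2x)
Evaluate: (1/2)(e^2-1)

Answer: (e^2-1)/2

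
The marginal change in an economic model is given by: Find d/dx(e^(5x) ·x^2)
Product rule: (fg)'=f'g + fg'
f=e^(5x), f'=5·e^(5x)
g=x^2, g'=2x

Answer: 5·e^(5x)·x^2 + 2·e^(5x)·x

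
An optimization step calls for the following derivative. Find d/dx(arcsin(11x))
d/dx[arcsin(u)]=u'/√(1-u²), u=11x, u'=11

Answer: 11/√(1 - 121x²)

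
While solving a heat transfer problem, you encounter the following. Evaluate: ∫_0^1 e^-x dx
Antiderivative: -e^-x
Evaluate: -(e^-1-1)

Answer: (e^-1-1)/(-1)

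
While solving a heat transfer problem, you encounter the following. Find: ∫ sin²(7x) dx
Using identity sin²(u) = (1 - cos(2u))/2:
∫ (1 - cos(14x))/2 dx = x/2 - sin(14x)/28+C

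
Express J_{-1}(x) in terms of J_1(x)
For integer n: J_{-n}(x)=(-1)^n J_n(x)
With n=1: J_{-1}(x)=(-1)^1 J_1(x)=-J_1(x)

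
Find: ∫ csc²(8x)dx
Since d/dx[-cot(8x)] = 8csc²(8x), integral = -cot(8x)/8+C

Answer: (-1/8)cot(8x)+C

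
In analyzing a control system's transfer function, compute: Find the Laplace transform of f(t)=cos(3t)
L{cos(wt)} = s/(s²+w²)
L{cos(3t)} = s/(s²+9)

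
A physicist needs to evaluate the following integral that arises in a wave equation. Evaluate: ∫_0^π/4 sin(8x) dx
Antiderivative: -cos(8x)/8
Evaluate at bounds: [-cos(8·π/4)/8] - [-cos(8·0)/8]
= (-(1)+(1))/8 = 0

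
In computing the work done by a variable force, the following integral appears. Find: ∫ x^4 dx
Using power rule: ∫ x^4 dx=1/5 x^5 + C=(1/5)x^5 + C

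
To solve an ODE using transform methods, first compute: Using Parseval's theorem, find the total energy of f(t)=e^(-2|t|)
Parseval's theorem: E = integral |f(t)|^2 dt = (1/2pi) integral |F(omega)|^2 domega
E = integral_{-inf}^{inf} e^(-4|t|) dt = 2*integral_0^inf e^(-4t) dt = 2/(2*2) = 1/2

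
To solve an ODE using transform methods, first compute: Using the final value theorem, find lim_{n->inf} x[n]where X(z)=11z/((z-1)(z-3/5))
Final value theorem: lim x[n]=lim_{z->1} (z-1)*X(z)
(z-1)*X(z)=11z/(z-3/5)
As z->1: 11/(1 - 3/5)=11/(2/5)=55/2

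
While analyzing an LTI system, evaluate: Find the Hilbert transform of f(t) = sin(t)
The Hilbert transform shifts each frequency component by -pi/2.
H{sin(wt)}=-cos(wt)
With w=1: H{sin(t)}=-cos(t)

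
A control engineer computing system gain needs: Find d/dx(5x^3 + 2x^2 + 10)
Power rule: d/dx(ax^n)=n·a·x^(n-1)
Term by term: 15·x^2 + 4·x

Answer: 15x^2 + 4x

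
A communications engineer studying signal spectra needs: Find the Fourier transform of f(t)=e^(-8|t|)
Using the standard pair: F{e^(-a|t|)}=2a/(a^2+omega^2)
With a=8: F(omega)=16/(64+omega^2)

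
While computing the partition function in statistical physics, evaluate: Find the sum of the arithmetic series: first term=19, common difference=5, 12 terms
Last term: a_n = 19 + (12 - 1)·5 = 74
Sum = n(a_1 + a_n)/2 = 12(19 + 74)/2 = 558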